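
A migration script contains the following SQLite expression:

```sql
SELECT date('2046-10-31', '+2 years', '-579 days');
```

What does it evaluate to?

Adding +2 years to 2046-10-31 gives 2048-10-31.
Applying '-579 days' to 2048-10-31: counting 579 days back gives 2047-04-01.

2047-04-01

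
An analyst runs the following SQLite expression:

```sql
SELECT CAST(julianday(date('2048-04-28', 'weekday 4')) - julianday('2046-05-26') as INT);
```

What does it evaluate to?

705

`weekday 4` advances to the next Thursday; 2048-04-28 is a Tuesday, so it moves forward to 2048-04-30.
5 days remain in May 2046 after the 26th (31 − 26).
Full months from June 2046 through March 2048 contribute their day counts.
Then 30 days into April 2048.
Total: 5 + 30 + 31 + 31 + 30 + 31 + 30 + 31 + 31 + 28 + 31 + 30 + 31 + 30 + 31 + 31 + 30 + 31 + 30 + 31 + 31 + 29 + 31 + 30 = 705.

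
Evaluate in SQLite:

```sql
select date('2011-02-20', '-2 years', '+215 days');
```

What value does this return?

Adding -2 years to 2011-02-20 gives 2009-02-20.
Applying '+215 days' to 2009-02-20: counting 215 days forward gives 2009-09-23.

2009-09-23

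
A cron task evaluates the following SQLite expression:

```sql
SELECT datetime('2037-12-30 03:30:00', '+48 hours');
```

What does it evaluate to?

+48 hours from 2037-12-30 03:30:00 is 2038-01-01 03:30:00 (crosses midnight).

2038-01-01 03:30:00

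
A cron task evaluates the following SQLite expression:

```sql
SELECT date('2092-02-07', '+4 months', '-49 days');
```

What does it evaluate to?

Adding +4 months to 2092-02-07 gives 2092-06-07.
Applying '-49 days' to 2092-06-07: counting 49 days back gives 2092-04-19.

2092-04-19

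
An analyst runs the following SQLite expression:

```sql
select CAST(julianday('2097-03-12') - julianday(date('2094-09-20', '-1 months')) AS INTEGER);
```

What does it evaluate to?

935

Adding -1 month to 2094-09-20 gives 2094-08-20.
11 days remain in August 2094 after the 20th (31 − 20).
Full months from September 2094 through February 2097 contribute their day counts.
Then 12 days into March 2097.
Total: 11 + 30 + 31 + 30 + 31 + 31 + 28 + 31 + 30 + 31 + 30 + 31 + 31 + 30 + 31 + 30 + 31 + 31 + 29 + 31 + 30 + 31 + 30 + 31 + 31 + 30 + 31 + 30 + 31 + 31 + 28 + 12 = 935.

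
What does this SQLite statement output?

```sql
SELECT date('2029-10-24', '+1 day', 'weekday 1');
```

2029-10-29

Advancing 1 more day within October lands on 2029-10-25.
`weekday 1` advances to the next Monday; 2029-10-25 is a Thursday, so it moves forward to 2029-10-29.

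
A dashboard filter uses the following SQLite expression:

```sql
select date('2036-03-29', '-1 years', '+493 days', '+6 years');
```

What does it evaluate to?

Adding -1 year to 2036-03-29 gives 2035-03-29.
Applying '+493 days' to 2035-03-29: counting 493 days forward gives 2036-08-03.
Adding +6 years to 2036-08-03 gives 2042-08-03.

2042-08-03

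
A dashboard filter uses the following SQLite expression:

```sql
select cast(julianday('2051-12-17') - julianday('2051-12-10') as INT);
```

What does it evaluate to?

7

Both dates are in December 2051: 17 − 10 = 7.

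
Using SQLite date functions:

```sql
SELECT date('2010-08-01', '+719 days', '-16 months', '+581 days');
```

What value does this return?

2012-10-21

Applying '+719 days' to 2010-08-01: counting 719 days forward gives 2012-07-20.
Adding -16 months to 2012-07-20 gives 2011-03-20.
Applying '+581 days' to 2011-03-20: counting 581 days forward gives 2012-10-21.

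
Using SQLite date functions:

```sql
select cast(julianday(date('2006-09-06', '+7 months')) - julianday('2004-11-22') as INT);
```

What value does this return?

Adding +7 months to 2006-09-06 gives 2007-04-06.
8 days remain in November 2004 after the 22nd (30 − 22).
Full months from December 2004 through March 2007 contribute their day counts.
Then 6 days into April 2007.
Total: 8 + 31 + 31 + 28 + 31 + 30 + 31 + 30 + 31 + 31 + 30 + 31 + 30 + 31 + 31 + 28 + 31 + 30 + 31 + 30 + 31 + 31 + 30 + 31 + 30 + 31 + 31 + 28 + 31 + 6 = 865.

865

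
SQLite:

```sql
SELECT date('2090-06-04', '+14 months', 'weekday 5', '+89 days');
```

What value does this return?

2091-11-07

Adding +14 months to 2090-06-04 gives 2091-08-04.
`weekday 5` advances to the next Friday; 2091-08-04 is a Saturday, so it moves forward to 2091-08-10.
Applying '+89 days' to 2091-08-10: counting 89 days forward gives 2091-11-07.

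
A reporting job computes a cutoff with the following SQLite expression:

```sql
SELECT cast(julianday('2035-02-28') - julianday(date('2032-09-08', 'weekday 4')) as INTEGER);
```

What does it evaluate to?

`weekday 4` advances to the next Thursday; 2032-09-08 is a Wednesday, so it moves forward to 2032-09-09.
21 days remain in September 2032 after the 9th (30 − 9).
Full months from October 2032 through January 2035 contribute their day counts.
Then 28 days into February 2035.
Total: 21 + 31 + 30 + 31 + 31 + 28 + 31 + 30 + 31 + 30 + 31 + 31 + 30 + 31 + 30 + 31 + 31 + 28 + 31 + 30 + 31 + 30 + 31 + 31 + 30 + 31 + 30 + 31 + 31 + 28 = 902.

902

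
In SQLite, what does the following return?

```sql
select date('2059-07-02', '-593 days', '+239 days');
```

2058-07-13

Applying '-593 days' to 2059-07-02: counting 593 days back gives 2057-11-16.
Applying '+239 days' to 2057-11-16: counting 239 days forward gives 2058-07-13.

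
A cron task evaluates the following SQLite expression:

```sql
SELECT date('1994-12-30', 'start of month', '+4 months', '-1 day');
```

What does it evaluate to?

`start of month` rewinds 1994-12-30 to 1994-12-01.
Adding +4 months to 1994-12-01 gives 1995-04-01.
Going back 1 day from 1995-04-01 reaches 1995-03-31 (last day of March, 31 days).

1995-03-31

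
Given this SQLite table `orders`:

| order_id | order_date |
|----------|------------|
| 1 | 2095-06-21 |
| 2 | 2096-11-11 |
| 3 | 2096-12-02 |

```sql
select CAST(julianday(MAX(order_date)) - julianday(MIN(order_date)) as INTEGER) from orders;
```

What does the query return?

530

MIN = 2095-06-21, MAX = 2096-12-02.
9 days remain in June 2095 after the 21st (30 − 21).
Full months from July 2095 through November 2096 contribute their day counts.
Then 2 days into December 2096.
Total: 9 + 31 + 31 + 30 + 31 + 30 + 31 + 31 + 29 + 31 + 30 + 31 + 30 + 31 + 31 + 30 + 31 + 30 + 2 = 530.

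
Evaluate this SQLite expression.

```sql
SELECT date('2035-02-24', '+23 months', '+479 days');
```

Adding +23 months to 2035-02-24 gives 2037-01-24.
Applying '+479 days' to 2037-01-24: counting 479 days forward gives 2038-05-18.

2038-05-18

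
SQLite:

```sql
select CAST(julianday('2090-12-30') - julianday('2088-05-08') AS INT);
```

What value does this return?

966

23 days remain in May 2088 after the 8th (31 − 8).
Full months from June 2088 through November 2090 contribute their day counts.
Then 30 days into December 2090.
Total: 23 + 30 + 31 + 31 + 30 + 31 + 30 + 31 + 31 + 28 + 31 + 30 + 31 + 30 + 31 + 31 + 30 + 31 + 30 + 31 + 31 + 28 + 31 + 30 + 31 + 30 + 31 + 31 + 30 + 31 + 30 + 30 = 966.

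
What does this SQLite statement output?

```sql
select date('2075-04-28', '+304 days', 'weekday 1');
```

2076-03-02

Applying '+304 days' to 2075-04-28: counting 304 days forward gives 2076-02-26.
`weekday 1` advances to the next Monday; 2076-02-26 is a Wednesday, so it moves forward to 2076-03-02.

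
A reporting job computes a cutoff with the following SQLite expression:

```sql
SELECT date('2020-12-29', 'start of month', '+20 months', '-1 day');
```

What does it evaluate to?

`start of month` rewinds 2020-12-29 to 2020-12-01.
Adding +20 months to 2020-12-01 gives 2022-08-01.
Going back 1 day from 2022-08-01 reaches 2022-07-31 (last day of July, 31 days).

2022-07-31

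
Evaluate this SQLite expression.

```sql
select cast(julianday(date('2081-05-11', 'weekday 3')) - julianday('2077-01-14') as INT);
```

1581

`weekday 3` advances to the next Wednesday; 2081-05-11 is a Sunday, so it moves forward to 2081-05-14.
17 days remain in January 2077 after the 14th (31 − 14).
Full months from February 2077 through April 2081 contribute their day counts.
Then 14 days into May 2081.
Total: 17 + 28 + 31 + 30 + 31 + 30 + 31 + 31 + 30 + 31 + 30 + 31 + 31 + 28 + 31 + 30 + 31 + 30 + 31 + 31 + 30 + 31 + 30 + 31 + 31 + 28 + 31 + 30 + 31 + 30 + 31 + 31 + 30 + 31 + 30 + 31 + 31 + 29 + 31 + 30 + 31 + 30 + 31 + 31 + 30 + 31 + 30 + 31 + 31 + 28 + 31 + 30 + 14 = 1581.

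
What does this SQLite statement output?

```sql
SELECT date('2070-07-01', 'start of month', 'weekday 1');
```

2070-07-07

`start of month` rewinds 2070-07-01 to 2070-07-01.
`weekday 1` advances to the next Monday; 2070-07-01 is a Tuesday, so it moves forward to 2070-07-07.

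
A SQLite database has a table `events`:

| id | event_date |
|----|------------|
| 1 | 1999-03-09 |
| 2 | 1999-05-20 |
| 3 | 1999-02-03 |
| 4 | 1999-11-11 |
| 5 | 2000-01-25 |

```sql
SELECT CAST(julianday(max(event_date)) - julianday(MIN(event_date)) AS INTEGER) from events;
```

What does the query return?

356

MIN = 1999-02-03, MAX = 2000-01-25.
25 days remain in February 1999 after the 3rd (28 − 3).
Full months from March 1999 through December 1999 contribute their day counts.
Then 25 days into January 2000.
Total: 25 + 31 + 30 + 31 + 30 + 31 + 31 + 30 + 31 + 30 + 31 + 25 = 356.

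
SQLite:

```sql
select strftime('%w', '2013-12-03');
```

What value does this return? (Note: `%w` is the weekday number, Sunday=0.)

2013-12-03 is a Tuesday; with Sunday=0 that is 2.

2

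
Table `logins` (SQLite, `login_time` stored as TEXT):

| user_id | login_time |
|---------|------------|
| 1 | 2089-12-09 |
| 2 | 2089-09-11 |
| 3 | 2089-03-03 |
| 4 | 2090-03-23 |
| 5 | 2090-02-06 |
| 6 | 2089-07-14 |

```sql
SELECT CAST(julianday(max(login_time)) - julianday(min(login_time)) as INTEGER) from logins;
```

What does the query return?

MIN = 2089-03-03, MAX = 2090-03-23.
28 days remain in March 2089 after the 3rd (31 − 3).
Full months from April 2089 through February 2090 contribute their day counts.
Then 23 days into March 2090.
Total: 28 + 30 + 31 + 30 + 31 + 31 + 30 + 31 + 30 + 31 + 31 + 28 + 23 = 385.

385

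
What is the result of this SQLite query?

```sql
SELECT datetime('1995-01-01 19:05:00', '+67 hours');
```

1995-01-04 14:05:00

+67 hours from 1995-01-01 19:05:00 is 1995-01-04 14:05:00 (crosses midnight).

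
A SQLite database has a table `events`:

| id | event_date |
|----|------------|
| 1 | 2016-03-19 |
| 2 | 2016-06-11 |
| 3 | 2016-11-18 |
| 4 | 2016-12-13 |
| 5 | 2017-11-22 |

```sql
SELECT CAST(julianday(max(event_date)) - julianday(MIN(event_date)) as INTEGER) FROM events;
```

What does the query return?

MIN = 2016-03-19, MAX = 2017-11-22.
12 days remain in March 2016 after the 19th (31 − 19).
Full months from April 2016 through October 2017 contribute their day counts.
Then 22 days into November 2017.
Total: 12 + 30 + 31 + 30 + 31 + 31 + 30 + 31 + 30 + 31 + 31 + 28 + 31 + 30 + 31 + 30 + 31 + 31 + 30 + 31 + 22 = 613.

613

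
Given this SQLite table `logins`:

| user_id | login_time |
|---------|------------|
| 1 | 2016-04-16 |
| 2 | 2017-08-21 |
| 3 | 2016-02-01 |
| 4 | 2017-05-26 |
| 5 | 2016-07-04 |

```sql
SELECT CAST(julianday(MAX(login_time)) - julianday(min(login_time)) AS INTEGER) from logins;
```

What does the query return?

567

MIN = 2016-02-01, MAX = 2017-08-21.
28 days remain in February 2016 after the 1st (29 − 1).
Full months from March 2016 through July 2017 contribute their day counts.
Then 21 days into August 2017.
Total: 28 + 31 + 30 + 31 + 30 + 31 + 31 + 30 + 31 + 30 + 31 + 31 + 28 + 31 + 30 + 31 + 30 + 31 + 21 = 567.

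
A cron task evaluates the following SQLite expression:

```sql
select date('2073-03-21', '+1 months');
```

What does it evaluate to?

2073-04-21

Adding +1 month to 2073-03-21 gives 2073-04-21.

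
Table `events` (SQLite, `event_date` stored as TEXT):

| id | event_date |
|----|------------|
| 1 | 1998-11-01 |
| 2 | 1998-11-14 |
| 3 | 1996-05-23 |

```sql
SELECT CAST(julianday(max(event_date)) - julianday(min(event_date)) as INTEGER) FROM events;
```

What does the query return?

MIN = 1996-05-23, MAX = 1998-11-14.
8 days remain in May 1996 after the 23rd (31 − 23).
Full months from June 1996 through October 1998 contribute their day counts.
Then 14 days into November 1998.
Total: 8 + 30 + 31 + 31 + 30 + 31 + 30 + 31 + 31 + 28 + 31 + 30 + 31 + 30 + 31 + 31 + 30 + 31 + 30 + 31 + 31 + 28 + 31 + 30 + 31 + 30 + 31 + 31 + 30 + 31 + 14 = 905.

905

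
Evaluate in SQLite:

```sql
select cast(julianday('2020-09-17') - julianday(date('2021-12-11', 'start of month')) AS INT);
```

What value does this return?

`start of month` rewinds 2021-12-11 to 2021-12-01.
13 days remain in September 2020 after the 17th (30 − 17).
Full months from October 2020 through November 2021 contribute their day counts.
Then 1 day into December 2021.
Total: 13 + 31 + 30 + 31 + 31 + 28 + 31 + 30 + 31 + 30 + 31 + 31 + 30 + 31 + 30 + 1 = 440.
The subtraction is earlier − later, so the result is −440 → -440.

-440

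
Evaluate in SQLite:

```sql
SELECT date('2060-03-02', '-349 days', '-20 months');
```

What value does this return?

Applying '-349 days' to 2060-03-02: counting 349 days back gives 2059-03-19.
Adding -20 months to 2059-03-19 gives 2057-07-19.

2057-07-19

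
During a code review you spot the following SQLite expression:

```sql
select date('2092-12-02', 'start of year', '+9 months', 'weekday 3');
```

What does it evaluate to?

`start of year` rewinds 2092-12-02 to 2092-01-01.
Adding +9 months to 2092-01-01 gives 2092-10-01.
`weekday 3` advances to the next Wednesday; 2092-10-01 is already a Wednesday, so it stays at 2092-10-01.

2092-10-01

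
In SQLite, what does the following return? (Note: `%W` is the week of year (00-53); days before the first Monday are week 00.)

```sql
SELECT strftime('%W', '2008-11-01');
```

43

2008-11-01 is a Saturday. SQLite's %W counts Mondays since the year started; the result is 43.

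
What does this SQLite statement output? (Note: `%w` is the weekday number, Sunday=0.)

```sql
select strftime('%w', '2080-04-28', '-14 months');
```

2

First apply '-14 months': 2080-04-28 → 2079-02-28.
2079-02-28 is a Tuesday; with Sunday=0 that is 2.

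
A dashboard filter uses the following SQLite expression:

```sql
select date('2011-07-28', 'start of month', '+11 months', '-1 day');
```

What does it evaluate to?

2012-05-31

`start of month` rewinds 2011-07-28 to 2011-07-01.
Adding +11 months to 2011-07-01 gives 2012-06-01.
Going back 1 day from 2012-06-01 reaches 2012-05-31 (last day of May, 31 days).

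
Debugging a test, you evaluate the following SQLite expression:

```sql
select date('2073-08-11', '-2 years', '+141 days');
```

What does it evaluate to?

2071-12-30

Adding -2 years to 2073-08-11 gives 2071-08-11.
Applying '+141 days' to 2071-08-11: counting 141 days forward gives 2071-12-30.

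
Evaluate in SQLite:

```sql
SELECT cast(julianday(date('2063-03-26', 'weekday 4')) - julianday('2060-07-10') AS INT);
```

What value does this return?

`weekday 4` advances to the next Thursday; 2063-03-26 is a Monday, so it moves forward to 2063-03-29.
21 days remain in July 2060 after the 10th (31 − 10).
Full months from August 2060 through February 2063 contribute their day counts.
Then 29 days into March 2063.
Total: 21 + 31 + 30 + 31 + 30 + 31 + 31 + 28 + 31 + 30 + 31 + 30 + 31 + 31 + 30 + 31 + 30 + 31 + 31 + 28 + 31 + 30 + 31 + 30 + 31 + 31 + 30 + 31 + 30 + 31 + 31 + 28 + 29 = 992.

992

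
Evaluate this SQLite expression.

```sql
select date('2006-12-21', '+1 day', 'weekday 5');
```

2006-12-22

Advancing 1 more day within December lands on 2006-12-22.
`weekday 5` advances to the next Friday; 2006-12-22 is already a Friday, so it stays at 2006-12-22.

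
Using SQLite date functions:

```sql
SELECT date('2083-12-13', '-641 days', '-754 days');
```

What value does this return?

Applying '-641 days' to 2083-12-13: counting 641 days back gives 2082-03-12.
Applying '-754 days' to 2082-03-12: counting 754 days back gives 2080-02-17.

2080-02-17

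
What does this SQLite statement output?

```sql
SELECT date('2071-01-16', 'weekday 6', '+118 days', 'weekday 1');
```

2071-05-18

`weekday 6` advances to the next Saturday; 2071-01-16 is a Friday, so it moves forward to 2071-01-17.
Applying '+118 days' to 2071-01-17: counting 118 days forward gives 2071-05-15.
`weekday 1` advances to the next Monday; 2071-05-15 is a Friday, so it moves forward to 2071-05-18.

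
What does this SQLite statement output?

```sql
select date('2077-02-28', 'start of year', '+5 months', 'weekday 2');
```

`start of year` rewinds 2077-02-28 to 2077-01-01.
Adding +5 months to 2077-01-01 gives 2077-06-01.
`weekday 2` advances to the next Tuesday; 2077-06-01 is already a Tuesday, so it stays at 2077-06-01.

2077-06-01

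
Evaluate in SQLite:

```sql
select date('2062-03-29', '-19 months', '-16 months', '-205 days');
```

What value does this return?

Adding -19 months to 2062-03-29 gives 2060-08-29.
Adding -16 months to 2060-08-29 gives 2059-04-29.
Applying '-205 days' to 2059-04-29: counting 205 days back gives 2058-10-06.

2058-10-06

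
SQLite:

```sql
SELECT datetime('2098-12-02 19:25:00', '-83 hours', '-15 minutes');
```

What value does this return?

-83 hours from 2098-12-02 19:25:00 is 2098-11-29 08:25:00 (crosses midnight).
-15 minutes from 2098-11-29 08:25:00 is 2098-11-29 08:10:00.

2098-11-29 08:10:00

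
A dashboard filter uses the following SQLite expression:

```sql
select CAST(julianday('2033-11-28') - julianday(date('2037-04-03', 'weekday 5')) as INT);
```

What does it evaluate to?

`weekday 5` advances to the next Friday; 2037-04-03 is already a Friday, so it stays at 2037-04-03.
2 days remain in November 2033 after the 28th (30 − 28).
Full months from December 2033 through March 2037 contribute their day counts.
Then 3 days into April 2037.
Total: 2 + 31 + 31 + 28 + 31 + 30 + 31 + 30 + 31 + 31 + 30 + 31 + 30 + 31 + 31 + 28 + 31 + 30 + 31 + 30 + 31 + 31 + 30 + 31 + 30 + 31 + 31 + 29 + 31 + 30 + 31 + 30 + 31 + 31 + 30 + 31 + 30 + 31 + 31 + 28 + 31 + 3 = 1222.
The subtraction is earlier − later, so the result is −1222 → -1222.

-1222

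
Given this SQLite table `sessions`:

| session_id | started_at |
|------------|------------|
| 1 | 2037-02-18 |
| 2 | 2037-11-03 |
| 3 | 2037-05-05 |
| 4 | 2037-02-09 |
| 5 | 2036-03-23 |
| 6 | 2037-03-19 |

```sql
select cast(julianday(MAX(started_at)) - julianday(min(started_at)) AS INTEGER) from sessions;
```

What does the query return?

MIN = 2036-03-23, MAX = 2037-11-03.
8 days remain in March 2036 after the 23rd (31 − 23).
Full months from April 2036 through October 2037 contribute their day counts.
Then 3 days into November 2037.
Total: 8 + 30 + 31 + 30 + 31 + 31 + 30 + 31 + 30 + 31 + 31 + 28 + 31 + 30 + 31 + 30 + 31 + 31 + 30 + 31 + 3 = 590.

590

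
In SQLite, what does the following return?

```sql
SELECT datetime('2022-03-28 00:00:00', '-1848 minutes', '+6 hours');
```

1848 minutes = 30h 48m; -1848 minutes from 2022-03-28 00:00:00 is 2022-03-26 17:12:00 (crosses midnight).
+6 hours from 2022-03-26 17:12:00 is 2022-03-26 23:12:00.

2022-03-26 23:12:00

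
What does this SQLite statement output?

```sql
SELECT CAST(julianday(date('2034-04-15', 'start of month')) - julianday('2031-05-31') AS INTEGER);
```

1036

`start of month` rewinds 2034-04-15 to 2034-04-01.
0 days remain in May 2031 after the 31st (31 − 31).
Full months from June 2031 through March 2034 contribute their day counts.
Then 1 day into April 2034.
Total: 0 + 30 + 31 + 31 + 30 + 31 + 30 + 31 + 31 + 29 + 31 + 30 + 31 + 30 + 31 + 31 + 30 + 31 + 30 + 31 + 31 + 28 + 31 + 30 + 31 + 30 + 31 + 31 + 30 + 31 + 30 + 31 + 31 + 28 + 31 + 1 = 1036.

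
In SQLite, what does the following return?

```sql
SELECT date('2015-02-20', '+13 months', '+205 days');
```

2016-10-11

Adding +13 months to 2015-02-20 gives 2016-03-20.
Applying '+205 days' to 2016-03-20: counting 205 days forward gives 2016-10-11.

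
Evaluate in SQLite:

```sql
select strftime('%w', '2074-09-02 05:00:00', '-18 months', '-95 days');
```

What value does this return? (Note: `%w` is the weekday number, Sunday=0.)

0

First apply '-18 months', '-95 days': 2074-09-02 05:00:00 → 2072-11-27 05:00:00.
2072-11-27 is a Sunday; with Sunday=0 that is 0.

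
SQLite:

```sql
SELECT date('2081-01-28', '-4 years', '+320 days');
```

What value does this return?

2077-12-14

Adding -4 years to 2081-01-28 gives 2077-01-28.
Applying '+320 days' to 2077-01-28: counting 320 days forward gives 2077-12-14.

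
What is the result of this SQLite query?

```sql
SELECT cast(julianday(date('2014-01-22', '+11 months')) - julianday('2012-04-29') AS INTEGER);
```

Adding +11 months to 2014-01-22 gives 2014-12-22.
1 day remains in April 2012 after the 29th (30 − 29).
Full months from May 2012 through November 2014 contribute their day counts.
Then 22 days into December 2014.
Total: 1 + 31 + 30 + 31 + 31 + 30 + 31 + 30 + 31 + 31 + 28 + 31 + 30 + 31 + 30 + 31 + 31 + 30 + 31 + 30 + 31 + 31 + 28 + 31 + 30 + 31 + 30 + 31 + 31 + 30 + 31 + 30 + 22 = 967.

967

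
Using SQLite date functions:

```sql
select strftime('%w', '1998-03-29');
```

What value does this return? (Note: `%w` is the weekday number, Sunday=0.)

1998-03-29 is a Sunday; with Sunday=0 that is 0.

0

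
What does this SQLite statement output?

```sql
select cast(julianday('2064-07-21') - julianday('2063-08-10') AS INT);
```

346

21 days remain in August 2063 after the 10th (31 − 10).
Full months from September 2063 through June 2064 contribute their day counts.
Then 21 days into July 2064.
Total: 21 + 30 + 31 + 30 + 31 + 31 + 29 + 31 + 30 + 31 + 30 + 21 = 346.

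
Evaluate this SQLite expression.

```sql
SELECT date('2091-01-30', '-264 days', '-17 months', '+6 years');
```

Applying '-264 days' to 2091-01-30: counting 264 days back gives 2090-05-11.
Adding -17 months to 2090-05-11 gives 2088-12-11.
Adding +6 years to 2088-12-11 gives 2094-12-11.

2094-12-11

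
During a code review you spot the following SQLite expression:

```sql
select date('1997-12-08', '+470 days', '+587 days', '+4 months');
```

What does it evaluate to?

Applying '+470 days' to 1997-12-08: counting 470 days forward gives 1999-03-23.
Applying '+587 days' to 1999-03-23: counting 587 days forward gives 2000-10-30.
Adding +4 months to 2000-10-30 targets 2001-02-30. February 2001 has only 28 days, so SQLite normalizes the 2-day overflow forward to 2001-03-02.

2001-03-02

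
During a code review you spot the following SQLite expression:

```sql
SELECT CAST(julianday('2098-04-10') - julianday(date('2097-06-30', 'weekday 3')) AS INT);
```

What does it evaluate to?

`weekday 3` advances to the next Wednesday; 2097-06-30 is a Sunday, so it moves forward to 2097-07-03.
28 days remain in July 2097 after the 3rd (31 − 3).
Full months from August 2097 through March 2098 contribute their day counts.
Then 10 days into April 2098.
Total: 28 + 31 + 30 + 31 + 30 + 31 + 31 + 28 + 31 + 10 = 281.

281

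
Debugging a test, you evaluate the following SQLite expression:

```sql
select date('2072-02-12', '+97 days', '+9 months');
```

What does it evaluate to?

2073-02-19

Applying '+97 days' to 2072-02-12: counting 97 days forward gives 2072-05-19.
Adding +9 months to 2072-05-19 gives 2073-02-19.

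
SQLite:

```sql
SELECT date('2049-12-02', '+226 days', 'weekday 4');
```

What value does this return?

2050-07-21

Applying '+226 days' to 2049-12-02: counting 226 days forward gives 2050-07-16.
`weekday 4` advances to the next Thursday; 2050-07-16 is a Saturday, so it moves forward to 2050-07-21.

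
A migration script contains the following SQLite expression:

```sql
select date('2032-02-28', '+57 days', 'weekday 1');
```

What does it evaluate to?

Applying '+57 days' to 2032-02-28: counting 57 days forward gives 2032-04-25.
`weekday 1` advances to the next Monday; 2032-04-25 is a Sunday, so it moves forward to 2032-04-26.

2032-04-26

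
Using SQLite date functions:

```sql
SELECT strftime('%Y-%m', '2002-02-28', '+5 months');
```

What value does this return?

First apply '+5 months': 2002-02-28 → 2002-07-28.
`%Y-%m` extracts the year-month: 2002-07.

2002-07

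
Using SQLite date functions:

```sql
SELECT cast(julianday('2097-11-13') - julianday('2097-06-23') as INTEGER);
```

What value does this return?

143

7 days remain in June 2097 after the 23rd (30 − 23).
July 2097: 31 days.
August 2097: 31 days.
September 2097: 30 days.
October 2097: 31 days.
Then 13 days into November 2097.
Total: 7 + 31 + 31 + 30 + 31 + 13 = 143.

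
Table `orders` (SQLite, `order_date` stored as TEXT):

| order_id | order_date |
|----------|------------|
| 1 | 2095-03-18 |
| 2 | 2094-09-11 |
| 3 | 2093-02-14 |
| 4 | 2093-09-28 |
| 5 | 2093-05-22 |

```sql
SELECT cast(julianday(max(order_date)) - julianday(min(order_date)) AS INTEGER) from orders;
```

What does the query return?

762

MIN = 2093-02-14, MAX = 2095-03-18.
14 days remain in February 2093 after the 14th (28 − 14).
Full months from March 2093 through February 2095 contribute their day counts.
Then 18 days into March 2095.
Total: 14 + 31 + 30 + 31 + 30 + 31 + 31 + 30 + 31 + 30 + 31 + 31 + 28 + 31 + 30 + 31 + 30 + 31 + 31 + 30 + 31 + 30 + 31 + 31 + 28 + 18 = 762.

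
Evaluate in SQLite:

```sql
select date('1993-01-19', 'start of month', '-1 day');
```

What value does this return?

`start of month` rewinds 1993-01-19 to 1993-01-01.
Going back 1 day from 1993-01-01 reaches 1992-12-31 (last day of December, 31 days).

1992-12-31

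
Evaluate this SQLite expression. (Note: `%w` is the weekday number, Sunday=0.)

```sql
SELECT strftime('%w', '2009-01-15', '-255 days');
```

First apply '-255 days': 2009-01-15 → 2008-05-05.
2008-05-05 is a Monday; with Sunday=0 that is 1.

1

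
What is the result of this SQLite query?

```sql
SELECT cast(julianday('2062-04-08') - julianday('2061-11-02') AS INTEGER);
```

157

28 days remain in November 2061 after the 2nd (30 − 2).
December 2061: 31 days.
January 2062: 31 days.
February 2062: 28 days.
March 2062: 31 days.
Then 8 days into April 2062.
Total: 28 + 31 + 31 + 28 + 31 + 8 = 157.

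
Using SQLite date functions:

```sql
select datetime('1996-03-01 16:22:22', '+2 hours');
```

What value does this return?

+2 hours from 1996-03-01 16:22:22 is 1996-03-01 18:22:22.

1996-03-01 18:22:22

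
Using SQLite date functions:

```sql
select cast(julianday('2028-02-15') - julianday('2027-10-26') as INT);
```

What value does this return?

112

5 days remain in October 2027 after the 26th (31 − 26).
November 2027: 30 days.
December 2027: 31 days.
January 2028: 31 days.
Then 15 days into February 2028.
Total: 5 + 30 + 31 + 31 + 15 = 112.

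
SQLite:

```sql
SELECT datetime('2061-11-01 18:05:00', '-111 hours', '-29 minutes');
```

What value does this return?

-111 hours from 2061-11-01 18:05:00 is 2061-10-28 03:05:00 (crosses midnight).
-29 minutes from 2061-10-28 03:05:00 is 2061-10-28 02:36:00.

2061-10-28 02:36:00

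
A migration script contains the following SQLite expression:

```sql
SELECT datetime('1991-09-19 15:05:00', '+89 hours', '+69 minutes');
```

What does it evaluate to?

+89 hours from 1991-09-19 15:05:00 is 1991-09-23 08:05:00 (crosses midnight).
69 minutes = 1h 9m; +69 minutes from 1991-09-23 08:05:00 is 1991-09-23 09:14:00.

1991-09-23 09:14:00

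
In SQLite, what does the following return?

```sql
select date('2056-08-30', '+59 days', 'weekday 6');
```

Applying '+59 days' to 2056-08-30: counting 59 days forward gives 2056-10-28.
`weekday 6` advances to the next Saturday; 2056-10-28 is already a Saturday, so it stays at 2056-10-28.

2056-10-28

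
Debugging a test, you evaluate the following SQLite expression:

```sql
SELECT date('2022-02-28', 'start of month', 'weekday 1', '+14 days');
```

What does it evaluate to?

`start of month` rewinds 2022-02-28 to 2022-02-01.
`weekday 1` advances to the next Monday; 2022-02-01 is a Tuesday, so it moves forward to 2022-02-07.
Advancing 14 more days within February lands on 2022-02-21.

2022-02-21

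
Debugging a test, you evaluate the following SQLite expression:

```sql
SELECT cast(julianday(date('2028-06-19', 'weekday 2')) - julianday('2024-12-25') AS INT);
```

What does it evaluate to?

1273

`weekday 2` advances to the next Tuesday; 2028-06-19 is a Monday, so it moves forward to 2028-06-20.
6 days remain in December 2024 after the 25th (31 − 25).
Full months from January 2025 through May 2028 contribute their day counts.
Then 20 days into June 2028.
Total: 6 + 31 + 28 + 31 + 30 + 31 + 30 + 31 + 31 + 30 + 31 + 30 + 31 + 31 + 28 + 31 + 30 + 31 + 30 + 31 + 31 + 30 + 31 + 30 + 31 + 31 + 28 + 31 + 30 + 31 + 30 + 31 + 31 + 30 + 31 + 30 + 31 + 31 + 29 + 31 + 30 + 31 + 20 = 1273.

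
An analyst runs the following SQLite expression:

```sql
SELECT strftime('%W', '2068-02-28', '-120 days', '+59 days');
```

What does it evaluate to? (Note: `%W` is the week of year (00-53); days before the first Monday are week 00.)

52

First apply '-120 days', '+59 days': 2068-02-28 → 2067-12-29.
2067-12-29 is a Thursday. SQLite's %W counts Mondays since the year started; the result is 52.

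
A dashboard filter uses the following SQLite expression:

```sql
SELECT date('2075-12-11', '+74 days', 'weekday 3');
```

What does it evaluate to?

Applying '+74 days' to 2075-12-11: counting 74 days forward gives 2076-02-23.
`weekday 3` advances to the next Wednesday; 2076-02-23 is a Sunday, so it moves forward to 2076-02-26.

2076-02-26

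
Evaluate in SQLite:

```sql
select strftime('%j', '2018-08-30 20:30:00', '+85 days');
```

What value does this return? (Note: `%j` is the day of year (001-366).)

327

First apply '+85 days': 2018-08-30 20:30:00 → 2018-11-23 20:30:00.
Day-of-year for 2018-11-23: days since 2018-01-01 inclusive = 327, zero-padded to 327.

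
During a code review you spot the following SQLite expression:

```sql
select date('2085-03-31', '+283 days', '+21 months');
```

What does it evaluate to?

2087-10-08

Applying '+283 days' to 2085-03-31: counting 283 days forward gives 2086-01-08.
Adding +21 months to 2086-01-08 gives 2087-10-08.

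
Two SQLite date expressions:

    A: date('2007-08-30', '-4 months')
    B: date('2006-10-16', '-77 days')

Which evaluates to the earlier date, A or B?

A = 2007-04-30.
B = 2006-07-31.
B is earlier.

B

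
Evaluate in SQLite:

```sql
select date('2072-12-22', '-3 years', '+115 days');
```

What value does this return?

Adding -3 years to 2072-12-22 gives 2069-12-22.
Applying '+115 days' to 2069-12-22: counting 115 days forward gives 2070-04-16.

2070-04-16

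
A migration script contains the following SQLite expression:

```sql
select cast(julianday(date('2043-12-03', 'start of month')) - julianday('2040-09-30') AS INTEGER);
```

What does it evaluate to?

`start of month` rewinds 2043-12-03 to 2043-12-01.
0 days remain in September 2040 after the 30th (30 − 30).
Full months from October 2040 through November 2043 contribute their day counts.
Then 1 day into December 2043.
Total: 0 + 31 + 30 + 31 + 31 + 28 + 31 + 30 + 31 + 30 + 31 + 31 + 30 + 31 + 30 + 31 + 31 + 28 + 31 + 30 + 31 + 30 + 31 + 31 + 30 + 31 + 30 + 31 + 31 + 28 + 31 + 30 + 31 + 30 + 31 + 31 + 30 + 31 + 30 + 1 = 1157.

1157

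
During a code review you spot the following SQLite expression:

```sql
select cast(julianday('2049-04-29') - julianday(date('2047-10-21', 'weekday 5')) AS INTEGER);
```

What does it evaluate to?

`weekday 5` advances to the next Friday; 2047-10-21 is a Monday, so it moves forward to 2047-10-25.
6 days remain in October 2047 after the 25th (31 − 25).
Full months from November 2047 through March 2049 contribute their day counts.
Then 29 days into April 2049.
Total: 6 + 30 + 31 + 31 + 29 + 31 + 30 + 31 + 30 + 31 + 31 + 30 + 31 + 30 + 31 + 31 + 28 + 31 + 29 = 552.

552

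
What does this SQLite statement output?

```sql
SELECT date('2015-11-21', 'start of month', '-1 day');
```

2015-10-31

`start of month` rewinds 2015-11-21 to 2015-11-01.
Going back 1 day from 2015-11-01 reaches 2015-10-31 (last day of October, 31 days).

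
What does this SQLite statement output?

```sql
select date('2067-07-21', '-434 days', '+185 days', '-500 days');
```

Applying '-434 days' to 2067-07-21: counting 434 days back gives 2066-05-13.
Applying '+185 days' to 2066-05-13: counting 185 days forward gives 2066-11-14.
Applying '-500 days' to 2066-11-14: counting 500 days back gives 2065-07-02.

2065-07-02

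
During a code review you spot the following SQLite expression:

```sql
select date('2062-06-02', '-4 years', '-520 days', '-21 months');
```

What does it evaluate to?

2055-03-29

Adding -4 years to 2062-06-02 gives 2058-06-02.
Applying '-520 days' to 2058-06-02: counting 520 days back gives 2056-12-29.
Adding -21 months to 2056-12-29 gives 2055-03-29.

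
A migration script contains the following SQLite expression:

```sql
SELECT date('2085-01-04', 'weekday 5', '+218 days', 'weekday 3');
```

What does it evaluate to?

2085-08-15

`weekday 5` advances to the next Friday; 2085-01-04 is a Thursday, so it moves forward to 2085-01-05.
Applying '+218 days' to 2085-01-05: counting 218 days forward gives 2085-08-11.
`weekday 3` advances to the next Wednesday; 2085-08-11 is a Saturday, so it moves forward to 2085-08-15.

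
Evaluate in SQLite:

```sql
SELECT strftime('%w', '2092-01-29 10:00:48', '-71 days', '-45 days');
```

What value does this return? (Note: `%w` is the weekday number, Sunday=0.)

First apply '-71 days', '-45 days': 2092-01-29 10:00:48 → 2091-10-05 10:00:48.
2091-10-05 is a Friday; with Sunday=0 that is 5.

5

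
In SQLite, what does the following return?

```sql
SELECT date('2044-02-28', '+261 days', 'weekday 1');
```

2044-11-21

Applying '+261 days' to 2044-02-28: counting 261 days forward gives 2044-11-15.
`weekday 1` advances to the next Monday; 2044-11-15 is a Tuesday, so it moves forward to 2044-11-21.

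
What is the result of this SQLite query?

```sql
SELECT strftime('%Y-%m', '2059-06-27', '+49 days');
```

2059-08

First apply '+49 days': 2059-06-27 → 2059-08-15.
`%Y-%m` extracts the year-month: 2059-08.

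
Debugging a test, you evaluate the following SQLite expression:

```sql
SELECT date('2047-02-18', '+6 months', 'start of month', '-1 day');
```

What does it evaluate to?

Adding +6 months to 2047-02-18 gives 2047-08-18.
`start of month` rewinds 2047-08-18 to 2047-08-01.
Going back 1 day from 2047-08-01 reaches 2047-07-31 (last day of July, 31 days).

2047-07-31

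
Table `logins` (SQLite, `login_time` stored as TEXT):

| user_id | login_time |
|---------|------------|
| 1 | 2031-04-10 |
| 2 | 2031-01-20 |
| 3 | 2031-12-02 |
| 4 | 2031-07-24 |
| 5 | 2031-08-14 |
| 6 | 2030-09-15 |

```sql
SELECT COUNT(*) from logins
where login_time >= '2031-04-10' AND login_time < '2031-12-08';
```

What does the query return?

4

Rows in [2031-04-10, 2031-12-08): 2031-04-10, 2031-12-02, 2031-07-24, 2031-08-14 → 4 rows.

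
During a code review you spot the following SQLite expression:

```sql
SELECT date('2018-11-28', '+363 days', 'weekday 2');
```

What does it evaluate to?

2019-11-26

Applying '+363 days' to 2018-11-28: counting 363 days forward gives 2019-11-26.
`weekday 2` advances to the next Tuesday; 2019-11-26 is already a Tuesday, so it stays at 2019-11-26.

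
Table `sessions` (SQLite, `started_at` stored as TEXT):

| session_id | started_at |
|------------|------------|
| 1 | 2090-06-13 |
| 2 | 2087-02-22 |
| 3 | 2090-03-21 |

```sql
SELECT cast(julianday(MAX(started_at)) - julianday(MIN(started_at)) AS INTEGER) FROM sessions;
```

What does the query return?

MIN = 2087-02-22, MAX = 2090-06-13.
6 days remain in February 2087 after the 22nd (28 − 22).
Full months from March 2087 through May 2090 contribute their day counts.
Then 13 days into June 2090.
Total: 6 + 31 + 30 + 31 + 30 + 31 + 31 + 30 + 31 + 30 + 31 + 31 + 29 + 31 + 30 + 31 + 30 + 31 + 31 + 30 + 31 + 30 + 31 + 31 + 28 + 31 + 30 + 31 + 30 + 31 + 31 + 30 + 31 + 30 + 31 + 31 + 28 + 31 + 30 + 31 + 13 = 1207.

1207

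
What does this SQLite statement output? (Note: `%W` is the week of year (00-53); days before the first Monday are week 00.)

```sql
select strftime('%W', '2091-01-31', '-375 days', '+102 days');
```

18

First apply '-375 days', '+102 days': 2091-01-31 → 2090-05-03.
2090-05-03 is a Wednesday. SQLite's %W counts Mondays since the year started; the result is 18.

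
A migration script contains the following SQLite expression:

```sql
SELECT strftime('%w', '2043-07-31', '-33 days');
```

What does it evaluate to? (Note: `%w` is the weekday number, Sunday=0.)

0

First apply '-33 days': 2043-07-31 → 2043-06-28.
2043-06-28 is a Sunday; with Sunday=0 that is 0.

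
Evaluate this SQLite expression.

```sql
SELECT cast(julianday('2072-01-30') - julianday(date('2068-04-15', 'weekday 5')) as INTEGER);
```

`weekday 5` advances to the next Friday; 2068-04-15 is a Sunday, so it moves forward to 2068-04-20.
10 days remain in April 2068 after the 20th (30 − 20).
Full months from May 2068 through December 2071 contribute their day counts.
Then 30 days into January 2072.
Total: 10 + 31 + 30 + 31 + 31 + 30 + 31 + 30 + 31 + 31 + 28 + 31 + 30 + 31 + 30 + 31 + 31 + 30 + 31 + 30 + 31 + 31 + 28 + 31 + 30 + 31 + 30 + 31 + 31 + 30 + 31 + 30 + 31 + 31 + 28 + 31 + 30 + 31 + 30 + 31 + 31 + 30 + 31 + 30 + 31 + 30 = 1380.

1380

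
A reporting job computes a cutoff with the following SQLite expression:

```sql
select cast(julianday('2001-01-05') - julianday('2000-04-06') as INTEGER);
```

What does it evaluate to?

274

24 days remain in April 2000 after the 6th (30 − 6).
Full months from May 2000 through December 2000 contribute their day counts.
Then 5 days into January 2001.
Total: 24 + 31 + 30 + 31 + 31 + 30 + 31 + 30 + 31 + 5 = 274.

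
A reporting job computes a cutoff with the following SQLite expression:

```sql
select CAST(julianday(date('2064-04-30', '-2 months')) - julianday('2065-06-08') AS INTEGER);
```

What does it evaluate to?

-464

Adding -2 months to 2064-04-30 targets 2064-02-30. February 2064 has only 29 days, so SQLite normalizes the 1-day overflow forward to 2064-03-01.
30 days remain in March 2064 after the 1st (31 − 1).
Full months from April 2064 through May 2065 contribute their day counts.
Then 8 days into June 2065.
Total: 30 + 30 + 31 + 30 + 31 + 31 + 30 + 31 + 30 + 31 + 31 + 28 + 31 + 30 + 31 + 8 = 464.
The subtraction is earlier − later, so the result is −464 → -464.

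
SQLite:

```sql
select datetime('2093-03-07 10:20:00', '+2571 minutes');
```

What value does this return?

2571 minutes = 42h 51m; +2571 minutes from 2093-03-07 10:20:00 is 2093-03-09 05:11:00 (crosses midnight).

2093-03-09 05:11:00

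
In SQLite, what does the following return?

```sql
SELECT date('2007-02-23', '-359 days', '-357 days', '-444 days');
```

Applying '-359 days' to 2007-02-23: counting 359 days back gives 2006-03-01.
Applying '-357 days' to 2006-03-01: counting 357 days back gives 2005-03-09.
Applying '-444 days' to 2005-03-09: counting 444 days back gives 2003-12-21.

2003-12-21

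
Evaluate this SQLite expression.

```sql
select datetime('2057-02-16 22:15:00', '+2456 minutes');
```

2057-02-18 15:11:00

2456 minutes = 40h 56m; +2456 minutes from 2057-02-16 22:15:00 is 2057-02-18 15:11:00 (crosses midnight).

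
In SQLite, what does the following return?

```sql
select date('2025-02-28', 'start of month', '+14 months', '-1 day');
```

2026-03-31

`start of month` rewinds 2025-02-28 to 2025-02-01.
Adding +14 months to 2025-02-01 gives 2026-04-01.
Going back 1 day from 2026-04-01 reaches 2026-03-31 (last day of March, 31 days).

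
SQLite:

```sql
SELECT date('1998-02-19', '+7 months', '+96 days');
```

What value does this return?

Adding +7 months to 1998-02-19 gives 1998-09-19.
Applying '+96 days' to 1998-09-19: counting 96 days forward gives 1998-12-24.

1998-12-24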